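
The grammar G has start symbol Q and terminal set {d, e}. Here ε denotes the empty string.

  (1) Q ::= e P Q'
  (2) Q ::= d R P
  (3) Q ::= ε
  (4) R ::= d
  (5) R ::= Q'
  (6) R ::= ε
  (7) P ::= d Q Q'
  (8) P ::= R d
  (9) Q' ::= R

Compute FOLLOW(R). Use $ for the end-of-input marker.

{$, d}

FIRST(Q) = {ε, d, e}
FIRST(R) = {ε, d}  (via Q')
FIRST(P) = {d}  (via R d)
FIRST(Q') = {ε, d}  (via R)
FOLLOW(Q) includes $ since Q is the start symbol.
FOLLOW(Q): in P::=d Q Q', Q is followed by Q' with FIRST {ε, d}; in P::=d Q Q', the suffix after Q is nullable, so FOLLOW(Q) ⊇ FOLLOW(P) = {$, d}. Thus FOLLOW(Q) = {$, d}.
FOLLOW(P): in Q::=e P Q', P is followed by Q' with FIRST {ε, d}; in Q::=e P Q', the suffix after P is nullable, so FOLLOW(P) ⊇ FOLLOW(Q) = {$, d}; in Q::=d R P, the suffix after P is empty, so FOLLOW(P) ⊇ FOLLOW(Q) = {$, d}. Thus FOLLOW(P) = {$, d}.
FOLLOW(R): in Q::=d R P, R is followed by P with FIRST {d}; in P::=R d, R is followed by d with FIRST {d}; in Q'::=R, the suffix after R is empty, so FOLLOW(R) ⊇ FOLLOW(Q') = {$, d}. Thus FOLLOW(R) = {$, d}.
FOLLOW(Q'): in Q::=e P Q', the suffix after Q' is empty, so FOLLOW(Q') ⊇ FOLLOW(Q) = {$, d}; in R::=Q', the suffix after Q' is empty, so FOLLOW(Q') ⊇ FOLLOW(R) = {$, d}; in P::=d Q Q', the suffix after Q' is empty, so FOLLOW(Q') ⊇ FOLLOW(P) = {$, d}. Thus FOLLOW(Q') = {$, d}.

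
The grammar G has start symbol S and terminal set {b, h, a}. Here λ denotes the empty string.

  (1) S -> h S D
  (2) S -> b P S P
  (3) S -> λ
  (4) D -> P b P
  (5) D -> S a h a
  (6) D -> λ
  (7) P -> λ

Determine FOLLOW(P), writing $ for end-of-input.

FIRST(S): from S->h S D we get {h}; from S->b P S P we get {b}; from S->λ we get {λ}. So FIRST(S) = {λ, b, h}.
FIRST(P): from P->λ we get {λ}. So FIRST(P) = {λ}.
FIRST(D): from D->P b P we get {b}; from D->S a h a we get {a, b, h}; from D->λ we get {λ}. So FIRST(D) = {λ, a, b, h}.
FOLLOW(S) includes $ since S is the start symbol.
FOLLOW(S): in S->h S D, S is followed by D with FIRST {λ, a, b, h}; in S->h S D, the suffix after S is nullable (adds nothing new); in S->b P S P, S is followed by P with FIRST {λ}; in S->b P S P, the suffix after S is nullable (adds nothing new); in D->S a h a, S is followed by a h a with FIRST {a}. Thus FOLLOW(S) = {$, a, b, h}.
FOLLOW(D): in S->h S D, the suffix after D is empty, so FOLLOW(D) ⊇ FOLLOW(S) = {$, a, b, h}. Thus FOLLOW(D) = {$, a, b, h}.
FOLLOW(P): in S->b P S P (occurrence 1), P is followed by S P with FIRST {λ, b, h}; in S->b P S P (occurrence 1), the suffix after P is nullable, so FOLLOW(P) ⊇ FOLLOW(S) = {$, a, b, h}; in S->b P S P (occurrence 2), the suffix after P is empty, so FOLLOW(P) ⊇ FOLLOW(S) = {$, a, b, h}; in D->P b P (occurrence 1), P is followed by b P with FIRST {b}; in D->P b P (occurrence 2), the suffix after P is empty, so FOLLOW(P) ⊇ FOLLOW(D) = {$, a, b, h}. Thus FOLLOW(P) = {$, a, b, h}.

{$, a, b, h}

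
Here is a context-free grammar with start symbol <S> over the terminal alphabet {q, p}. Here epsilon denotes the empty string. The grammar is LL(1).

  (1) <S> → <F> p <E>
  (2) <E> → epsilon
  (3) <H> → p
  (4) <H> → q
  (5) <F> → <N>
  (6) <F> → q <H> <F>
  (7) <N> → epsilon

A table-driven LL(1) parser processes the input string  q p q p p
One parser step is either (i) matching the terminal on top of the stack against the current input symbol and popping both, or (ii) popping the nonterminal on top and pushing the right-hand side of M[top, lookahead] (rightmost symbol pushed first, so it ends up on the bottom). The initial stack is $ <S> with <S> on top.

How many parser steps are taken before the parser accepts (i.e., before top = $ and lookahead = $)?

step 1: stack=$ <S>  input=q p q p p $  — expand <S> → <F> p <E>
step 2: stack=$ <E> p <F>  input=q p q p p $  — expand <F> → q <H> <F>
step 3: stack=$ <E> p <F> <H> q  input=q p q p p $  — match q
step 4: stack=$ <E> p <F> <H>  input=p q p p $  — expand <H> → p
step 5: stack=$ <E> p <F> p  input=p q p p $  — match p
step 6: stack=$ <E> p <F>  input=q p p $  — expand <F> → q <H> <F>
step 7: stack=$ <E> p <F> <H> q  input=q p p $  — match q
step 8: stack=$ <E> p <F> <H>  input=p p $  — expand <H> → p
step 9: stack=$ <E> p <F> p  input=p p $  — match p
step 10: stack=$ <E> p <F>  input=p $  — expand <F> → <N>
step 11: stack=$ <E> p <N>  input=p $  — expand <N> → epsilon
step 12: stack=$ <E> p  input=p $  — match p
step 13: stack=$ <E>  input=$  — expand <E> → epsilon
Accept reached after 13 steps.

13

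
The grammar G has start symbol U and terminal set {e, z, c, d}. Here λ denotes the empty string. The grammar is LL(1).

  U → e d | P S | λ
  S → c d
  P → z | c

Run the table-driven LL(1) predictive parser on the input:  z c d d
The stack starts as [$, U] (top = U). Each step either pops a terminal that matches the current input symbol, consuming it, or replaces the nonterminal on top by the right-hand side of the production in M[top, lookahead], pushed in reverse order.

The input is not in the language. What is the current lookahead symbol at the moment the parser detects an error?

     Stack  Input      Action
  1  $ U    z c d d $  expand U → P S
  2  $ S P  z c d d $  expand P → z
  3  $ S z  z c d d $  match z
  4  $ S    c d d $    expand S → c d
  5  $ d c  c d d $    match c
  6  $ d    d d $      match d
  7  $      d $        error: stack empty but input remains

d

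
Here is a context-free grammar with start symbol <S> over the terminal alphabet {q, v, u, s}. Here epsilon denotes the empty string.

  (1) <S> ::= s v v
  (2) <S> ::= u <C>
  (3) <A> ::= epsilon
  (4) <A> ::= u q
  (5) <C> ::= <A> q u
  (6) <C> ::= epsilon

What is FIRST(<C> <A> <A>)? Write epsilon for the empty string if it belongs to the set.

{epsilon, q, u}

FIRST(<S>): from <S>::=s v v we get {s}; from <S>::=u <C> we get {u}. So FIRST(<S>) = {s, u}.
FIRST(<A>): from <A>::=epsilon we get {epsilon}; from <A>::=u q we get {u}. So FIRST(<A>) = {epsilon, u}.
FIRST(<C>): from <C>::=<A> q u we get {q, u}; from <C>::=epsilon we get {epsilon}. So FIRST(<C>) = {epsilon, q, u}.
FIRST(<C> <A> <A>): take FIRST of each symbol in turn, carrying on past any symbol whose FIRST contains epsilon; result {epsilon, q, u}.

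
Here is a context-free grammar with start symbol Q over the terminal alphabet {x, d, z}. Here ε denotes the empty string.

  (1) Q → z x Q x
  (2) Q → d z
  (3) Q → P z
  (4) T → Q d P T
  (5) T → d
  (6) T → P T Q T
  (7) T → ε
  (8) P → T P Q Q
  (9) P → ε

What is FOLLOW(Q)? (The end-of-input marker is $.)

FIRST(Q) = {d, z}  (via P z)
FIRST(T) = {ε, d, z}  (via Q d P T, P T Q T)
FIRST(P) = {ε, d, z}  (via T P Q Q)
FOLLOW(Q) includes $ since Q is the start symbol.
FOLLOW(T): in T→Q d P T, the suffix after T is empty (adds nothing new); in T→P T Q T (occurrence 1), T is followed by Q T with FIRST {d, z}; in T→P T Q T (occurrence 2), the suffix after T is empty (adds nothing new); in P→T P Q Q, T is followed by P Q Q with FIRST {d, z}. Thus FOLLOW(T) = {d, z}.
FOLLOW(P): in Q→P z, P is followed by z with FIRST {z}; in T→Q d P T, P is followed by T with FIRST {ε, d, z}; in T→Q d P T, the suffix after P is nullable, so FOLLOW(P) ⊇ FOLLOW(T) = {d, z}; in T→P T Q T, P is followed by T Q T with FIRST {d, z}; in P→T P Q Q, P is followed by Q Q with FIRST {d, z}. Thus FOLLOW(P) = {d, z}.
FOLLOW(Q): in Q→z x Q x, Q is followed by x with FIRST {x}; in T→Q d P T, Q is followed by d P T with FIRST {d}; in T→P T Q T, Q is followed by T with FIRST {ε, d, z}; in T→P T Q T, the suffix after Q is nullable, so FOLLOW(Q) ⊇ FOLLOW(T) = {d, z}; in P→T P Q Q (occurrence 1), Q is followed by Q with FIRST {d, z}; in P→T P Q Q (occurrence 2), the suffix after Q is empty, so FOLLOW(Q) ⊇ FOLLOW(P) = {d, z}. Thus FOLLOW(Q) = {$, d, x, z}.

{$, d, x, z}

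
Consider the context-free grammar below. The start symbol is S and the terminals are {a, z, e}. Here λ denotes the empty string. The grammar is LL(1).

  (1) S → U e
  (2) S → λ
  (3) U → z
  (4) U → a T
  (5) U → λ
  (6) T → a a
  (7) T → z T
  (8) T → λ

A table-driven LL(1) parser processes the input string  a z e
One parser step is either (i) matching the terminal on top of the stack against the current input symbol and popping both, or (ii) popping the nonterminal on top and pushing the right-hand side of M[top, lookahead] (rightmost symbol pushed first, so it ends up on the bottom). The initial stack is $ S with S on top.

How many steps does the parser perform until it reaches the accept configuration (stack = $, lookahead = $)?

7

step 1: stack=$ S  input=a z e $  — expand S → U e
step 2: stack=$ e U  input=a z e $  — expand U → a T
step 3: stack=$ e T a  input=a z e $  — match a
step 4: stack=$ e T  input=z e $  — expand T → z T
step 5: stack=$ e T z  input=z e $  — match z
step 6: stack=$ e T  input=e $  — expand T → λ
step 7: stack=$ e  input=e $  — match e
Accept reached after 7 steps.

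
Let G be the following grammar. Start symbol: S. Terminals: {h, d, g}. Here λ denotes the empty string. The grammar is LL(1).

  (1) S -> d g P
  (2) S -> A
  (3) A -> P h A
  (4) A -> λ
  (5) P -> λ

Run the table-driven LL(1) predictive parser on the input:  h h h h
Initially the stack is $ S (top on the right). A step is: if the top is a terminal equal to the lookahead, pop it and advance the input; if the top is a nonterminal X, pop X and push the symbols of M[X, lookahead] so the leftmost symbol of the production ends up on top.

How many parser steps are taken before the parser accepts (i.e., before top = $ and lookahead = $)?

      Stack    Input      Action
   1  $ S      h h h h $  expand S -> A
   2  $ A      h h h h $  expand A -> P h A
   3  $ A h P  h h h h $  expand P -> λ
   4  $ A h    h h h h $  match h
   5  $ A      h h h $    expand A -> P h A
   6  $ A h P  h h h $    expand P -> λ
   7  $ A h    h h h $    match h
   8  $ A      h h $      expand A -> P h A
   9  $ A h P  h h $      expand P -> λ
  10  $ A h    h h $      match h
  11  $ A      h $        expand A -> P h A
  12  $ A h P  h $        expand P -> λ
  13  $ A h    h $        match h
  14  $ A      $          expand A -> λ
Accept reached after 14 steps.

14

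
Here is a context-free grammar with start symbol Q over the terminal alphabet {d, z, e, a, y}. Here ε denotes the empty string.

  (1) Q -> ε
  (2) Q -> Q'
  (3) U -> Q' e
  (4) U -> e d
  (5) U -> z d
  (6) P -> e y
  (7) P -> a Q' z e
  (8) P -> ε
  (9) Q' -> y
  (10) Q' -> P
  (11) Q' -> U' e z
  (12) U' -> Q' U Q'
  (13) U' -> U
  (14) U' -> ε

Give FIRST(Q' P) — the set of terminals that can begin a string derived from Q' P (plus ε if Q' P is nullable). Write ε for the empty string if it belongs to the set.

FIRST(P) = {ε, a, e}
FIRST(Q) = {ε, a, e, y, z}  (via Q')
FIRST(U) = {a, e, y, z}  (via Q' e)
FIRST(Q') = {ε, a, e, y, z}  (via P, U' e z)
FIRST(U') = {ε, a, e, y, z}  (via Q' U Q', U)
FIRST(Q' P): take FIRST of each symbol in turn, carrying on past any symbol whose FIRST contains ε; result {ε, a, e, y, z}.

{ε, a, e, y, z}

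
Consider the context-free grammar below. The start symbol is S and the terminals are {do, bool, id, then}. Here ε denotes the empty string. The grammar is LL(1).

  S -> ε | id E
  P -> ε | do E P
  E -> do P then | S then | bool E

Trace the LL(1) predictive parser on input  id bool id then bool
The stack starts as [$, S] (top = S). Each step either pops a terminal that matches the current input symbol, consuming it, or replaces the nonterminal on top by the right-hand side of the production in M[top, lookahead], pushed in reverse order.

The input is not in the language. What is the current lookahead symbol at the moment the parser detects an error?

      Stack          Input                   Action
   1  $ S            id bool id then bool $  expand S -> id E
   2  $ E id         id bool id then bool $  match id
   3  $ E            bool id then bool $     expand E -> bool E
   4  $ E bool       bool id then bool $     match bool
   5  $ E            id then bool $          expand E -> S then
   6  $ then S       id then bool $          expand S -> id E
   7  $ then E id    id then bool $          match id
   8  $ then E       then bool $             expand E -> S then
   9  $ then then S  then bool $             expand S -> ε
  10  $ then then    then bool $             match then
  11  $ then         bool $                  error: top is terminal then but lookahead is bool

bool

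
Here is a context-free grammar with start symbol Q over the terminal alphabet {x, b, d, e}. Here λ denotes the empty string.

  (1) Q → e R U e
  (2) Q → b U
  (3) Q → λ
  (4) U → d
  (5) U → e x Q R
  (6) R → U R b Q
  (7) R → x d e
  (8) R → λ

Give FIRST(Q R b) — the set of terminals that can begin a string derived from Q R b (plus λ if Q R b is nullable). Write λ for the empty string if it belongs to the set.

FIRST(Q) = {λ, b, e}
FIRST(U) = {d, e}
FIRST(R) = {λ, d, e, x}  (via U R b Q)
FIRST(Q R b): take FIRST of each symbol in turn, carrying on past any symbol whose FIRST contains λ; result {b, d, e, x}.

{b, d, e, x}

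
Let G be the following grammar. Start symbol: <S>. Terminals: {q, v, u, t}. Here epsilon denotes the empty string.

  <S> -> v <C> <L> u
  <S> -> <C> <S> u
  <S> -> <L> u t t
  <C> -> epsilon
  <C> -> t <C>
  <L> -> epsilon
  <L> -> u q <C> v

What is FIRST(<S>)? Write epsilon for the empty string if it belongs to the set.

FIRST(<C>): from <C>->epsilon we get {epsilon}; from <C>->t <C> we get {t}. So FIRST(<C>) = {epsilon, t}.
FIRST(<L>): from <L>->epsilon we get {epsilon}; from <L>->u q <C> v we get {u}. So FIRST(<L>) = {epsilon, u}.
FIRST(<S>): from <S>->v <C> <L> u we get {v}; from <S>-><C> <S> u we get {t, u, v}; from <S>-><L> u t t we get {u}. So FIRST(<S>) = {t, u, v}.

{t, u, v}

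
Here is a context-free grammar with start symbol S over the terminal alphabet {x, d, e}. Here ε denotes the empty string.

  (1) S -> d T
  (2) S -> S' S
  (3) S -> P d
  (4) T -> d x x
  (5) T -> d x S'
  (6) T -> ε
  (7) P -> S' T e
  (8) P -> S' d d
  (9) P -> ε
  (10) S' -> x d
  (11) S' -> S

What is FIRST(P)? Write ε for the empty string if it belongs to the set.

FIRST(T): from T->d x x we get {d}; from T->d x S' we get {d}; from T->ε we get {ε}. So FIRST(T) = {ε, d}.
FIRST(S): from S->d T we get {d}; from S->S' S we get {d, x}; from S->P d we get {d, x}. So FIRST(S) = {d, x}.
FIRST(S'): from S'->x d we get {x}; from S'->S we get {d, x}. So FIRST(S') = {d, x}.
FIRST(P): from P->S' T e we get {d, x}; from P->S' d d we get {d, x}; from P->ε we get {ε}. So FIRST(P) = {ε, d, x}.

{ε, d, x}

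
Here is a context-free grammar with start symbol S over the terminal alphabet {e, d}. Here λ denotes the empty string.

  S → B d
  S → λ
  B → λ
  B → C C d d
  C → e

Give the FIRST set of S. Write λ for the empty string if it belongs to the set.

{λ, d, e}

FIRST(C) = {e}
FIRST(B) = {λ, e}  (via C C d d)
FIRST(S) = {λ, d, e}  (via B d)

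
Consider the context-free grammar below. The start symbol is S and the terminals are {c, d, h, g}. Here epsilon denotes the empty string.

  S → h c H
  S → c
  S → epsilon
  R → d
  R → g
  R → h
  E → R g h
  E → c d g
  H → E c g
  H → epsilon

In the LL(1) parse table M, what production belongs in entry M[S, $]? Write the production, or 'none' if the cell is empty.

S → epsilon

FIRST(S) = {epsilon, c, h}
FIRST(R) = {d, g, h}
FIRST(E) = {c, d, g, h}  (via R g h)
FIRST(H) = {epsilon, c, d, g, h}  (via E c g)
FOLLOW(S) includes $ since S is the start symbol.
FOLLOW(S): S appears on no right-hand side. Thus FOLLOW(S) = {$}.
For S → h c H: FIRST(h c H) = {h}, so it goes in M[S, t] for t ∈ {h}.
For S → c: FIRST(c) = {c}, so it goes in M[S, t] for t ∈ {c}.
For S → epsilon: FIRST(epsilon) = {epsilon}, so it goes in M[S, t] for t ∈ {}; since epsilon ∈ FIRST, also for every t ∈ FOLLOW(S) = {$}.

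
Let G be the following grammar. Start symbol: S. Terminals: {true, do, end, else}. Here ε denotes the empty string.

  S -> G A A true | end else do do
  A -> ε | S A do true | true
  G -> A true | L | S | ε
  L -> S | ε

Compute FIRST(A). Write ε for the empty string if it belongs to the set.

{ε, end, true}

FIRST(S) = {end, true}  (via G A A true)
FIRST(A) = {ε, end, true}  (via S A do true)
FIRST(L) = {ε, end, true}  (via S)
FIRST(G) = {ε, end, true}  (via A true, L, S)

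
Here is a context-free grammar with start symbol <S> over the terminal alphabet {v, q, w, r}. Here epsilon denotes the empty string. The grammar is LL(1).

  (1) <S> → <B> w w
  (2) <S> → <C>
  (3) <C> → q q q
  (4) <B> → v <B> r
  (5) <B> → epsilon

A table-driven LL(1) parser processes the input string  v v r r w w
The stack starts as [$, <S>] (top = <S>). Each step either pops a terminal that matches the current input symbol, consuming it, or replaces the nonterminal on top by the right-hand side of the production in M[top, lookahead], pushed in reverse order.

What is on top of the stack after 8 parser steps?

w

     Stack            Input          Action
  1  $ <S>            v v r r w w $  expand <S> → <B> w w
  2  $ w w <B>        v v r r w w $  expand <B> → v <B> r
  3  $ w w r <B> v    v v r r w w $  match v
  4  $ w w r <B>      v r r w w $    expand <B> → v <B> r
  5  $ w w r r <B> v  v r r w w $    match v
  6  $ w w r r <B>    r r w w $      expand <B> → epsilon
  7  $ w w r r        r r w w $      match r
  8  $ w w r          r w w $        match r
Stack after step 8: $ w w (top = w).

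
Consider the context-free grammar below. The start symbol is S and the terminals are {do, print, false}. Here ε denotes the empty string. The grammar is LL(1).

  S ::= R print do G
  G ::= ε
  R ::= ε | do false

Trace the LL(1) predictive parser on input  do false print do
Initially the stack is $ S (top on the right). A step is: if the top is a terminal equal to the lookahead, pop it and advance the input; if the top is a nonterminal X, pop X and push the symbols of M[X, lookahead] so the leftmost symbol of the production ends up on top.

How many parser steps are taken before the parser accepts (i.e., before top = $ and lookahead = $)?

     Stack                  Input                Action
  1  $ S                    do false print do $  expand S ::= R print do G
  2  $ G do print R         do false print do $  expand R ::= do false
  3  $ G do print false do  do false print do $  match do
  4  $ G do print false     false print do $     match false
  5  $ G do print           print do $           match print
  6  $ G do                 do $                 match do
  7  $ G                    $                    expand G ::= ε
Accept reached after 7 steps.

7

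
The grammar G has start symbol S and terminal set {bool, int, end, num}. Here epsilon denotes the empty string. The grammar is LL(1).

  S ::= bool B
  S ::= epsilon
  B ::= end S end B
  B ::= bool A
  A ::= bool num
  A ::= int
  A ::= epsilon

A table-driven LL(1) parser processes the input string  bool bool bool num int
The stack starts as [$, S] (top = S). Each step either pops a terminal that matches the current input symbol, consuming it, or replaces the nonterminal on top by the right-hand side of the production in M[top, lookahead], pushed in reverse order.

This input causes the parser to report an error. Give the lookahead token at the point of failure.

step 1: stack=$ S  input=bool bool bool num int $  — expand S ::= bool B
step 2: stack=$ B bool  input=bool bool bool num int $  — match bool
step 3: stack=$ B  input=bool bool num int $  — expand B ::= bool A
step 4: stack=$ A bool  input=bool bool num int $  — match bool
step 5: stack=$ A  input=bool num int $  — expand A ::= bool num
step 6: stack=$ num bool  input=bool num int $  — match bool
step 7: stack=$ num  input=num int $  — match num
step 8: stack=$  input=int $  — error: stack empty but input remains

int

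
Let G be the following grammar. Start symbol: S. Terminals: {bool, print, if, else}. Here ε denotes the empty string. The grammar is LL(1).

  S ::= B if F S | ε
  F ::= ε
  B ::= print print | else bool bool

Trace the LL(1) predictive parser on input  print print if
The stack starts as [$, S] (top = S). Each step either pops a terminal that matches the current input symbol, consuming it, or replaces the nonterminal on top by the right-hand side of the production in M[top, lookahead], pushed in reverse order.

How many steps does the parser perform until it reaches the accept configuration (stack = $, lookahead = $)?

     Stack                 Input             Action
  1  $ S                   print print if $  expand S ::= B if F S
  2  $ S F if B            print print if $  expand B ::= print print
  3  $ S F if print print  print print if $  match print
  4  $ S F if print        print if $        match print
  5  $ S F if              if $              match if
  6  $ S F                 $                 expand F ::= ε
  7  $ S                   $                 expand S ::= ε
Accept reached after 7 steps.

7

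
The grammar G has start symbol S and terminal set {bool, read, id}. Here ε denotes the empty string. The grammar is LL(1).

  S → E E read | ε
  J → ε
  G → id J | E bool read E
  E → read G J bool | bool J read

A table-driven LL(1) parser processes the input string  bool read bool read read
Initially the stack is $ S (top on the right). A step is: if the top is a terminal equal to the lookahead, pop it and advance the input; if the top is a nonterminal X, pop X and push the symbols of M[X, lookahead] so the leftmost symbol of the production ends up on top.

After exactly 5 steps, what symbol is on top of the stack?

E

step 1: stack=$ S  input=bool read bool read read $  — expand S → E E read
step 2: stack=$ read E E  input=bool read bool read read $  — expand E → bool J read
step 3: stack=$ read E read J bool  input=bool read bool read read $  — match bool
step 4: stack=$ read E read J  input=read bool read read $  — expand J → ε
step 5: stack=$ read E read  input=read bool read read $  — match read
Stack after step 5: $ read E (top = E).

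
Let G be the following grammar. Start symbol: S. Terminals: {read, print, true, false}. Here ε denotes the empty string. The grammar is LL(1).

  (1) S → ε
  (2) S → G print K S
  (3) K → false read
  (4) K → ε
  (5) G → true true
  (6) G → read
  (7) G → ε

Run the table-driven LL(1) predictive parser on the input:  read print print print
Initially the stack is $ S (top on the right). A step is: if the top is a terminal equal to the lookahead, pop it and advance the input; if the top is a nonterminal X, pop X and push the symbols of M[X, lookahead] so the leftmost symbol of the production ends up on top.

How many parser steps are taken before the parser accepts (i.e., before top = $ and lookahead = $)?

14

      Stack             Input                     Action
   1  $ S               read print print print $  expand S → G print K S
   2  $ S K print G     read print print print $  expand G → read
   3  $ S K print read  read print print print $  match read
   4  $ S K print       print print print $       match print
   5  $ S K             print print $             expand K → ε
   6  $ S               print print $             expand S → G print K S
   7  $ S K print G     print print $             expand G → ε
   8  $ S K print       print print $             match print
   9  $ S K             print $                   expand K → ε
  10  $ S               print $                   expand S → G print K S
  11  $ S K print G     print $                   expand G → ε
  12  $ S K print       print $                   match print
  13  $ S K             $                         expand K → ε
  14  $ S               $                         expand S → ε
Accept reached after 14 steps.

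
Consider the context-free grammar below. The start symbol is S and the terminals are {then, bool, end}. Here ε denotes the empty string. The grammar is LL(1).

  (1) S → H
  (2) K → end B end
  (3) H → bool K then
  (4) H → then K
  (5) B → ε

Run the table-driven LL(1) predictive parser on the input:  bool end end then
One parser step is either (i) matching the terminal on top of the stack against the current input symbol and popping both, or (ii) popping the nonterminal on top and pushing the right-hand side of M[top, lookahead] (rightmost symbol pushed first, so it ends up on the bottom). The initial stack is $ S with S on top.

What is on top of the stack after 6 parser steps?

end

step 1: stack=$ S  input=bool end end then $  — expand S → H
step 2: stack=$ H  input=bool end end then $  — expand H → bool K then
step 3: stack=$ then K bool  input=bool end end then $  — match bool
step 4: stack=$ then K  input=end end then $  — expand K → end B end
step 5: stack=$ then end B end  input=end end then $  — match end
step 6: stack=$ then end B  input=end then $  — expand B → ε
Stack after step 6: $ then end (top = end).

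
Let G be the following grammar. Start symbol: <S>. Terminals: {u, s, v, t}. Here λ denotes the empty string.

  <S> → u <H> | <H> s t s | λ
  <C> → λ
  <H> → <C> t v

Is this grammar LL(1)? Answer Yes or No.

Yes

FIRST(<S>) = {λ, t, u}
FIRST(<C>) = {λ}
FIRST(<H>) = {t}
FOLLOW(<S>) = {$}
FOLLOW(<C>) = {t}
FOLLOW(<H>) = {$, s}
Each cell of M receives at most one production.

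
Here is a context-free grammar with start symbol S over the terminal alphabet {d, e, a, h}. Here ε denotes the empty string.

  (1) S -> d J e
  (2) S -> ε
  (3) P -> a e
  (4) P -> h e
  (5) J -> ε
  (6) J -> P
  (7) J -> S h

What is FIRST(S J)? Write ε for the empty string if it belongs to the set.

{ε, a, d, h}

FIRST(S): from S->d J e we get {d}; from S->ε we get {ε}. So FIRST(S) = {ε, d}.
FIRST(P): from P->a e we get {a}; from P->h e we get {h}. So FIRST(P) = {a, h}.
FIRST(J): from J->ε we get {ε}; from J->P we get {a, h}; from J->S h we get {d, h}. So FIRST(J) = {ε, a, d, h}.
FIRST(S J): take FIRST of each symbol in turn, carrying on past any symbol whose FIRST contains ε; result {ε, a, d, h}.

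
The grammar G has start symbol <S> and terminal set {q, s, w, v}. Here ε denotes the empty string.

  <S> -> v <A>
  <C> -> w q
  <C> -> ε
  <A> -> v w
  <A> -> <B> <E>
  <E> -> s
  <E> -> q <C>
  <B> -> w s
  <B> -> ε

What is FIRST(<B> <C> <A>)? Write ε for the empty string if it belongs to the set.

{q, s, v, w}

FIRST(<S>): from <S>->v <A> we get {v}. So FIRST(<S>) = {v}.
FIRST(<C>): from <C>->w q we get {w}; from <C>->ε we get {ε}. So FIRST(<C>) = {ε, w}.
FIRST(<E>): from <E>->s we get {s}; from <E>->q <C> we get {q}. So FIRST(<E>) = {q, s}.
FIRST(<B>): from <B>->w s we get {w}; from <B>->ε we get {ε}. So FIRST(<B>) = {ε, w}.
FIRST(<A>): from <A>->v w we get {v}; from <A>-><B> <E> we get {q, s, w}. So FIRST(<A>) = {q, s, v, w}.
FIRST(<B> <C> <A>): take FIRST of each symbol in turn, carrying on past any symbol whose FIRST contains ε; result {q, s, v, w}.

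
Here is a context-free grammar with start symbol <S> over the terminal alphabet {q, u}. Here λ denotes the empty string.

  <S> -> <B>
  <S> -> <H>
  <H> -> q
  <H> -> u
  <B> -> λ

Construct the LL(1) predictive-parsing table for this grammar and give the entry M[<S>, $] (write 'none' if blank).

<S> -> <B>

FIRST(<H>) = {q, u}
FIRST(<B>) = {λ}
FIRST(<S>) = {λ, q, u}  (via <B>, <H>)
FOLLOW(<S>) includes $ since <S> is the start symbol.
FOLLOW(<S>): <S> appears on no right-hand side. Thus FOLLOW(<S>) = {$}.
For <S> -> <B>: FIRST(<B>) = {λ}, so it goes in M[<S>, t] for t ∈ {}; since λ ∈ FIRST, also for every t ∈ FOLLOW(<S>) = {$}.
For <S> -> <H>: FIRST(<H>) = {q, u}, so it goes in M[<S>, t] for t ∈ {q, u}.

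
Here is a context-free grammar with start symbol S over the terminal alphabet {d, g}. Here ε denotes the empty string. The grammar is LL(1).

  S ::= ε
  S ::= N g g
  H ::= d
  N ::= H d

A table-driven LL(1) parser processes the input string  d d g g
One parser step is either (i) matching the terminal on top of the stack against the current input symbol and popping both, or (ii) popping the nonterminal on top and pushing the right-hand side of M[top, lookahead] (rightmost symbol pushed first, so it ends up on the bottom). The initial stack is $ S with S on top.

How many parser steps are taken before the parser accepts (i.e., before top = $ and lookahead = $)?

step 1: stack=$ S  input=d d g g $  — expand S ::= N g g
step 2: stack=$ g g N  input=d d g g $  — expand N ::= H d
step 3: stack=$ g g d H  input=d d g g $  — expand H ::= d
step 4: stack=$ g g d d  input=d d g g $  — match d
step 5: stack=$ g g d  input=d g g $  — match d
step 6: stack=$ g g  input=g g $  — match g
step 7: stack=$ g  input=g $  — match g
Accept reached after 7 steps.

7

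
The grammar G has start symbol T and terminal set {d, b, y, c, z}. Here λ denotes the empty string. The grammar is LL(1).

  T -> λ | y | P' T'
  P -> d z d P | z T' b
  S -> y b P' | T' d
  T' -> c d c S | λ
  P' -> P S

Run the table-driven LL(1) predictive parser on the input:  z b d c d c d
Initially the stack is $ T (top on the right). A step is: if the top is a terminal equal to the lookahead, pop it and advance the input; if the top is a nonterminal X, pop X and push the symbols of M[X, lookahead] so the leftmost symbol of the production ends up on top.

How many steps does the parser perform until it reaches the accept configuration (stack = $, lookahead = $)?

step 1: stack=$ T  input=z b d c d c d $  — expand T -> P' T'
step 2: stack=$ T' P'  input=z b d c d c d $  — expand P' -> P S
step 3: stack=$ T' S P  input=z b d c d c d $  — expand P -> z T' b
step 4: stack=$ T' S b T' z  input=z b d c d c d $  — match z
step 5: stack=$ T' S b T'  input=b d c d c d $  — expand T' -> λ
step 6: stack=$ T' S b  input=b d c d c d $  — match b
step 7: stack=$ T' S  input=d c d c d $  — expand S -> T' d
step 8: stack=$ T' d T'  input=d c d c d $  — expand T' -> λ
step 9: stack=$ T' d  input=d c d c d $  — match d
step 10: stack=$ T'  input=c d c d $  — expand T' -> c d c S
step 11: stack=$ S c d c  input=c d c d $  — match c
step 12: stack=$ S c d  input=d c d $  — match d
step 13: stack=$ S c  input=c d $  — match c
step 14: stack=$ S  input=d $  — expand S -> T' d
step 15: stack=$ d T'  input=d $  — expand T' -> λ
step 16: stack=$ d  input=d $  — match d
Accept reached after 16 steps.

16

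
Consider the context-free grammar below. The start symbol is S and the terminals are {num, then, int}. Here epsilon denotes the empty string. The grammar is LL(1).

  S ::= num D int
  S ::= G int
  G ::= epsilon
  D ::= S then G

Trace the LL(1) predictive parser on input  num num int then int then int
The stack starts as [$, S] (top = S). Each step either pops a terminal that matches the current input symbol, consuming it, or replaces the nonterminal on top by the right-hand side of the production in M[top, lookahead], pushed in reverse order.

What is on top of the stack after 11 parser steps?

      Stack                          Input                            Action
   1  $ S                            num num int then int then int $  expand S ::= num D int
   2  $ int D num                    num num int then int then int $  match num
   3  $ int D                        num int then int then int $      expand D ::= S then G
   4  $ int G then S                 num int then int then int $      expand S ::= num D int
   5  $ int G then int D num         num int then int then int $      match num
   6  $ int G then int D             int then int then int $          expand D ::= S then G
   7  $ int G then int G then S      int then int then int $          expand S ::= G int
   8  $ int G then int G then int G  int then int then int $          expand G ::= epsilon
   9  $ int G then int G then int    int then int then int $          match int
  10  $ int G then int G then        then int then int $              match then
  11  $ int G then int G             int then int $                   expand G ::= epsilon
Stack after step 11: $ int G then int (top = int).

int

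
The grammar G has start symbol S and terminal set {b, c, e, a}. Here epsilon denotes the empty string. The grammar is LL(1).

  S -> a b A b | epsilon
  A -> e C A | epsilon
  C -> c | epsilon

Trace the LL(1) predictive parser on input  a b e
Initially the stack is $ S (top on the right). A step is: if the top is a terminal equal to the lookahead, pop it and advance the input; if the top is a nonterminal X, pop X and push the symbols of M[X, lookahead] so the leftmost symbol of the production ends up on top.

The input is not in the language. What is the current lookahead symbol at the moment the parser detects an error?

     Stack      Input    Action
  1  $ S        a b e $  expand S -> a b A b
  2  $ b A b a  a b e $  match a
  3  $ b A b    b e $    match b
  4  $ b A      e $      expand A -> e C A
  5  $ b A C e  e $      match e
  6  $ b A C    $        error: M[C, $] is empty

$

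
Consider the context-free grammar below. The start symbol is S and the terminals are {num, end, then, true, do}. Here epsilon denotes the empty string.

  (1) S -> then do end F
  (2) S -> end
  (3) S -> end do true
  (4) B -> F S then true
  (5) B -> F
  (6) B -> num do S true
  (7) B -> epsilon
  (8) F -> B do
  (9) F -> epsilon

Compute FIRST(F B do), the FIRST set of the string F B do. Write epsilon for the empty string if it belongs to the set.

{do, end, num, then}

FIRST(S) = {end, then}
FIRST(B) = {epsilon, do, end, num, then}  (via F S then true, F)
FIRST(F) = {epsilon, do, end, num, then}  (via B do)
FIRST(F B do): take FIRST of each symbol in turn, carrying on past any symbol whose FIRST contains epsilon; result {do, end, num, then}.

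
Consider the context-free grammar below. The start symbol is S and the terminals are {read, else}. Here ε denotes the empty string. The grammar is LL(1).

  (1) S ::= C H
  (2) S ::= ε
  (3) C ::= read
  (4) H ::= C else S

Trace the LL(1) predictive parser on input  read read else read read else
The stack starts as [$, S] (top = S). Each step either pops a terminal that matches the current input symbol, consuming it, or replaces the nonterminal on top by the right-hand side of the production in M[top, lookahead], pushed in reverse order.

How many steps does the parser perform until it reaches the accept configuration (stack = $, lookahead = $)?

15

step 1: stack=$ S  input=read read else read read else $  — expand S ::= C H
step 2: stack=$ H C  input=read read else read read else $  — expand C ::= read
step 3: stack=$ H read  input=read read else read read else $  — match read
step 4: stack=$ H  input=read else read read else $  — expand H ::= C else S
step 5: stack=$ S else C  input=read else read read else $  — expand C ::= read
step 6: stack=$ S else read  input=read else read read else $  — match read
step 7: stack=$ S else  input=else read read else $  — match else
step 8: stack=$ S  input=read read else $  — expand S ::= C H
step 9: stack=$ H C  input=read read else $  — expand C ::= read
step 10: stack=$ H read  input=read read else $  — match read
step 11: stack=$ H  input=read else $  — expand H ::= C else S
step 12: stack=$ S else C  input=read else $  — expand C ::= read
step 13: stack=$ S else read  input=read else $  — match read
step 14: stack=$ S else  input=else $  — match else
step 15: stack=$ S  input=$  — expand S ::= ε
Accept reached after 15 steps.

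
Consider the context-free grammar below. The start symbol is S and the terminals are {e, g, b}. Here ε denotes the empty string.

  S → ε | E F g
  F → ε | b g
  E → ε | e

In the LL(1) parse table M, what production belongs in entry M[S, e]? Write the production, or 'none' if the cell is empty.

FIRST(F): from F→ε we get {ε}; from F→b g we get {b}. So FIRST(F) = {ε, b}.
FIRST(E): from E→ε we get {ε}; from E→e we get {e}. So FIRST(E) = {ε, e}.
FIRST(S): from S→ε we get {ε}; from S→E F g we get {b, e, g}. So FIRST(S) = {ε, b, e, g}.
FOLLOW(S) includes $ since S is the start symbol.
FOLLOW(S): S appears on no right-hand side. Thus FOLLOW(S) = {$}.
For S → ε: FIRST(ε) = {ε}, so it goes in M[S, t] for t ∈ {}; since ε ∈ FIRST, also for every t ∈ FOLLOW(S) = {$}.
For S → E F g: FIRST(E F g) = {b, e, g}, so it goes in M[S, t] for t ∈ {b, e, g}.

S → E F g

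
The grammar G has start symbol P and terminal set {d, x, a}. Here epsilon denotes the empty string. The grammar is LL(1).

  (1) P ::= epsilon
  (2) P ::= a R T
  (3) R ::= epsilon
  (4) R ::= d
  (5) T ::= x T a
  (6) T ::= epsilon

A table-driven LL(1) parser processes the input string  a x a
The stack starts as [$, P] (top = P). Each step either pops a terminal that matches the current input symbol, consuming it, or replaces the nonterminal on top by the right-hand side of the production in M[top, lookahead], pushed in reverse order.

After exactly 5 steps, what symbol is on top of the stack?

step 1: stack=$ P  input=a x a $  — expand P ::= a R T
step 2: stack=$ T R a  input=a x a $  — match a
step 3: stack=$ T R  input=x a $  — expand R ::= epsilon
step 4: stack=$ T  input=x a $  — expand T ::= x T a
step 5: stack=$ a T x  input=x a $  — match x
Stack after step 5: $ a T (top = T).

T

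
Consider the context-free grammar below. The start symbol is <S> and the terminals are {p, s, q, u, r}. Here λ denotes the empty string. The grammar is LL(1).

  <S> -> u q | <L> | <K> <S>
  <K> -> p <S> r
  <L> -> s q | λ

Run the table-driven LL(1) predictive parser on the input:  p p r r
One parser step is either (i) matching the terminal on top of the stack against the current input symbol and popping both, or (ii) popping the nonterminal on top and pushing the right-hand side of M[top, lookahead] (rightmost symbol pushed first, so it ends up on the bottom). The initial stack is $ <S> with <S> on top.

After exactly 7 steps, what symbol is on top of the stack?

<L>

     Stack                Input      Action
  1  $ <S>                p p r r $  expand <S> -> <K> <S>
  2  $ <S> <K>            p p r r $  expand <K> -> p <S> r
  3  $ <S> r <S> p        p p r r $  match p
  4  $ <S> r <S>          p r r $    expand <S> -> <K> <S>
  5  $ <S> r <S> <K>      p r r $    expand <K> -> p <S> r
  6  $ <S> r <S> r <S> p  p r r $    match p
  7  $ <S> r <S> r <S>    r r $      expand <S> -> <L>
Stack after step 7: $ <S> r <S> r <L> (top = <L>).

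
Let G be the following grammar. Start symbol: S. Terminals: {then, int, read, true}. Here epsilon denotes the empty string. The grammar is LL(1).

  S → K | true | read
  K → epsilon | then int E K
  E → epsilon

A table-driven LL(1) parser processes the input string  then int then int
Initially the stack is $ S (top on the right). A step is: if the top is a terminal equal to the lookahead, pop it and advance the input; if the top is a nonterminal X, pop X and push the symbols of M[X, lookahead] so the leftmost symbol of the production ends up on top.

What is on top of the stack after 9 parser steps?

step 1: stack=$ S  input=then int then int $  — expand S → K
step 2: stack=$ K  input=then int then int $  — expand K → then int E K
step 3: stack=$ K E int then  input=then int then int $  — match then
step 4: stack=$ K E int  input=int then int $  — match int
step 5: stack=$ K E  input=then int $  — expand E → epsilon
step 6: stack=$ K  input=then int $  — expand K → then int E K
step 7: stack=$ K E int then  input=then int $  — match then
step 8: stack=$ K E int  input=int $  — match int
step 9: stack=$ K E  input=$  — expand E → epsilon
Stack after step 9: $ K (top = K).

K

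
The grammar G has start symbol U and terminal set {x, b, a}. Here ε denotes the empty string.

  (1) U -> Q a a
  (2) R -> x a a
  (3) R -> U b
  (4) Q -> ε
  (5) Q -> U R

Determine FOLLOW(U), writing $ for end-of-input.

FIRST(U): from U->Q a a we get {a}. So FIRST(U) = {a}.
FIRST(R): from R->x a a we get {x}; from R->U b we get {a}. So FIRST(R) = {a, x}.
FIRST(Q): from Q->ε we get {ε}; from Q->U R we get {a}. So FIRST(Q) = {ε, a}.
FOLLOW(U) includes $ since U is the start symbol.
FOLLOW(U): in R->U b, U is followed by b with FIRST {b}; in Q->U R, U is followed by R with FIRST {a, x}. Thus FOLLOW(U) = {$, a, b, x}.
FOLLOW(Q): in U->Q a a, Q is followed by a a with FIRST {a}. Thus FOLLOW(Q) = {a}.
FOLLOW(R): in Q->U R, the suffix after R is empty, so FOLLOW(R) ⊇ FOLLOW(Q) = {a}. Thus FOLLOW(R) = {a}.

{$, a, b, x}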